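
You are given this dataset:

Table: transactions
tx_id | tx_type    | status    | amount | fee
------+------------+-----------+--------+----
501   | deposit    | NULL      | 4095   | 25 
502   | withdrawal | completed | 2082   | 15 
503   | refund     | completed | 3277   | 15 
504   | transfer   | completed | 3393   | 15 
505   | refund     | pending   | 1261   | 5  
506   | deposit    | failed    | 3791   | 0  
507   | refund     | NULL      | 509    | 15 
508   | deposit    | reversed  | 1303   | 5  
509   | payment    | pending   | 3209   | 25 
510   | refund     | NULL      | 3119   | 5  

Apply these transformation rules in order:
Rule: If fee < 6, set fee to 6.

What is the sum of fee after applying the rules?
134

Step 1: 4 records have fee < 6
Step 2: These records originally summed to 15
Step 3: After setting to minimum: 4 × 6 = 24
Step 4: Unaffected records sum: 110
Step 5: Final sum = 24 + 110 = 134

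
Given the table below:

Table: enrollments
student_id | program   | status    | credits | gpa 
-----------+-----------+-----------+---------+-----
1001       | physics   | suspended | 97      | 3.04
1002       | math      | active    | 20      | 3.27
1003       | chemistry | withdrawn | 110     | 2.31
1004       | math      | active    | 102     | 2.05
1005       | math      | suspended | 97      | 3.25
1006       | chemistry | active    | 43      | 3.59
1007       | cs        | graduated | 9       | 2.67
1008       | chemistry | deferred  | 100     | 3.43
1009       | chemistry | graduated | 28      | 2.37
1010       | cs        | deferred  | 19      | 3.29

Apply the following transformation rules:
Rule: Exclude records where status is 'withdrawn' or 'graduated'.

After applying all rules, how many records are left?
7

Step 1: Count records to exclude
  - 1 (withdrawn) + 2 (graduated) = 3 records
Step 2: Total records: 10
Step 3: Remaining = 10 - 3 = 7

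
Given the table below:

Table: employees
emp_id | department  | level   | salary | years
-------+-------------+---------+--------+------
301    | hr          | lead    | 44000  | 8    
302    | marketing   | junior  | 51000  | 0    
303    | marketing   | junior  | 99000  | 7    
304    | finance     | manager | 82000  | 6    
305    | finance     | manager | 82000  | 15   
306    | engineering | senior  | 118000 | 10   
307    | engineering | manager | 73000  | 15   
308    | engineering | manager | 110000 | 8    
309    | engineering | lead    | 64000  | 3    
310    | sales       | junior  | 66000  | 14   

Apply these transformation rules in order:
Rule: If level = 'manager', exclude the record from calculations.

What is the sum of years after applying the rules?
42

Step 1: Identify records where level = 'manager'
Step 2: The excluded records sum to 44
Step 3: Original total years = 86
Step 4: Remaining total = 86 - 44 = 42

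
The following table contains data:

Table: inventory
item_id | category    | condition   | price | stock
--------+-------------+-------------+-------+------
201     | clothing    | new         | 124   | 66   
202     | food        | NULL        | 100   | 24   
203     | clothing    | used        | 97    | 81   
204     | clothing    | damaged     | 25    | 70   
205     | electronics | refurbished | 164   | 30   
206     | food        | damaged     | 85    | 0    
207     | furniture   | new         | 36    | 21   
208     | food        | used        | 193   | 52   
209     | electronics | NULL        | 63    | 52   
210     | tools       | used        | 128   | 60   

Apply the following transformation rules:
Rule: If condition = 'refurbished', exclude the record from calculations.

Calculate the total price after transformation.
851

Step 1: Identify records where condition = 'refurbished'
Step 2: The excluded records sum to 164
Step 3: Original total price = 1015
Step 4: Remaining total = 1015 - 164 = 851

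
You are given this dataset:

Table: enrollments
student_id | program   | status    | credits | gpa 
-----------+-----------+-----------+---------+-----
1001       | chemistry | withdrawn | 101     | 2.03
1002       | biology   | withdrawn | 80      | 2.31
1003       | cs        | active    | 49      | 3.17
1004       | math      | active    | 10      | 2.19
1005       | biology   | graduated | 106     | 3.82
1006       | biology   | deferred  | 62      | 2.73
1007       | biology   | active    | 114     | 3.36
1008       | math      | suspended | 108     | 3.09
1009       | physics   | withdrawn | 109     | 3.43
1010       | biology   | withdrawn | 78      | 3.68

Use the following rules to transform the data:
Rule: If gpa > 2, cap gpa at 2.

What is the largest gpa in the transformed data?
2

Step 1: Original maximum gpa = 3.82
Step 2: Apply cap at 2
Step 3: 10 records had gpa > 2 and were capped
Step 4: Maximum after transformation = 2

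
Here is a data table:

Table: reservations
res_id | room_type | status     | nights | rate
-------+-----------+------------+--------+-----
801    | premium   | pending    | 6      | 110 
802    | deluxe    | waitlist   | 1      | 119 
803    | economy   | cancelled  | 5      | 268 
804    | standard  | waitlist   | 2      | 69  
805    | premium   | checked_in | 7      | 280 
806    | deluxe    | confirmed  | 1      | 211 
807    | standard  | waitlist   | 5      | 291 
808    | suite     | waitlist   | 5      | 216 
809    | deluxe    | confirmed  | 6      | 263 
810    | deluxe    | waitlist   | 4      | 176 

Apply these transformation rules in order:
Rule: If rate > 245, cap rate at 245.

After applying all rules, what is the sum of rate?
1881

Step 1: 4 records have rate > 245
Step 2: These records originally summed to 1102
Step 3: After capping: 4 × 245 = 980
Step 4: Unaffected records sum: 901
Step 5: Final sum = 980 + 901 = 1881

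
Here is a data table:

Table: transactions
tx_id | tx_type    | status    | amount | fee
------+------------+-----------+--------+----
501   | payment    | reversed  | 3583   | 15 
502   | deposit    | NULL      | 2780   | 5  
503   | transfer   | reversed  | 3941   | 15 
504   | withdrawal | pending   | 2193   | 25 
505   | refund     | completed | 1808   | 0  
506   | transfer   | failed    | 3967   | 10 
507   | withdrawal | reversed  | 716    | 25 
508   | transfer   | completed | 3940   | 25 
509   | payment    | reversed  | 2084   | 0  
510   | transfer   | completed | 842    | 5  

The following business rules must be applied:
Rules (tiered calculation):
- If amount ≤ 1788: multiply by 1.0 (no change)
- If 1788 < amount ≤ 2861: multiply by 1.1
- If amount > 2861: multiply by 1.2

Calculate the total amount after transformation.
29826.7

Step 1: Tier 1 (amount ≤ 1788): 2 records, sum = 1558 × 1.0 = 1558.0
Step 2: Tier 2 (1788 < amount ≤ 2861): 4 records, sum = 8865 × 1.1 = 9751.5
Step 3: Tier 3 (amount > 2861): 4 records, sum = 15431 × 1.2 = 18517.2
Step 4: Final sum = 1558.0 + 9751.5 + 18517.2 = 29826.7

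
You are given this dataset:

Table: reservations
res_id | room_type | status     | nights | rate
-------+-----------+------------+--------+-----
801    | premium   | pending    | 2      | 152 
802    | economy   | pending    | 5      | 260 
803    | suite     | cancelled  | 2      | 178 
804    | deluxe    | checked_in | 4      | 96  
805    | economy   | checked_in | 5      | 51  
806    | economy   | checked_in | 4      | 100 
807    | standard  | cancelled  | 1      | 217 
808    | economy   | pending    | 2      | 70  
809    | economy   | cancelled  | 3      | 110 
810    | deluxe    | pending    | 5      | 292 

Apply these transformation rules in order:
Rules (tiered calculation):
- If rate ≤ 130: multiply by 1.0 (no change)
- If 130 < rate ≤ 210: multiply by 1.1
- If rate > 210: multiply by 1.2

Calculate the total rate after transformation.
1712.8

Step 1: Tier 1 (rate ≤ 130): 5 records, sum = 427 × 1.0 = 427.0
Step 2: Tier 2 (130 < rate ≤ 210): 2 records, sum = 330 × 1.1 = 363.0
Step 3: Tier 3 (rate > 210): 3 records, sum = 769 × 1.2 = 922.8
Step 4: Final sum = 427.0 + 363.0 + 922.8 = 1712.8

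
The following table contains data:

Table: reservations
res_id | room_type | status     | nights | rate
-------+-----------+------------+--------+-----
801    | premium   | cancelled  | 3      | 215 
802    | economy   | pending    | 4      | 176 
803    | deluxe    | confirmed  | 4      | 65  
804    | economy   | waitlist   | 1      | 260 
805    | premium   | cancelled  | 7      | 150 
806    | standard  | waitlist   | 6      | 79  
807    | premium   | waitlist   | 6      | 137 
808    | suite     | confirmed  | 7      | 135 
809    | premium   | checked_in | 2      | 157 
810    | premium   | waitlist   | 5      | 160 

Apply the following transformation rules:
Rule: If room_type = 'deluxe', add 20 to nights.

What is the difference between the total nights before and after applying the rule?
20

Step 1: Original sum of nights = 45
Step 2: 1 records have room_type = 'deluxe'
Step 3: Each affected record changes by 20
Step 4: Total change = 1 × 20 = 20
Step 5: New sum = 45 + 20 = 65
Step 6: Difference = |65 - 45| = 20
        (Sum increased by 20)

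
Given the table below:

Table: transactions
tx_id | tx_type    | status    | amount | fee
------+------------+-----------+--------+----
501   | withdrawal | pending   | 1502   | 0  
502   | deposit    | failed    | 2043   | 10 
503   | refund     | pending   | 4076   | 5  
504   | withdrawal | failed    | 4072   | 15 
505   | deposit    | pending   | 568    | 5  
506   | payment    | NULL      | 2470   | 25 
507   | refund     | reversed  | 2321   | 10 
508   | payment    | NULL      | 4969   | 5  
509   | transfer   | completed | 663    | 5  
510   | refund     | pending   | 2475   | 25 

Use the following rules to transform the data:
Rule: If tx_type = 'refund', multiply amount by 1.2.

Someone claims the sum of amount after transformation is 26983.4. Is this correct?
No, the correct result is 26933.4.

Step 1: Calculate the correct sum after transformation
Step 2: Apply multiplier 1.2 to records where tx_type = 'refund'
Step 3: Correct result = 26933.4
Step 4: Claimed result = 26983.4
Step 5: 26933.4 ≠ 26983.4
Conclusion: The claimed result is incorrect. The correct answer is 26933.4.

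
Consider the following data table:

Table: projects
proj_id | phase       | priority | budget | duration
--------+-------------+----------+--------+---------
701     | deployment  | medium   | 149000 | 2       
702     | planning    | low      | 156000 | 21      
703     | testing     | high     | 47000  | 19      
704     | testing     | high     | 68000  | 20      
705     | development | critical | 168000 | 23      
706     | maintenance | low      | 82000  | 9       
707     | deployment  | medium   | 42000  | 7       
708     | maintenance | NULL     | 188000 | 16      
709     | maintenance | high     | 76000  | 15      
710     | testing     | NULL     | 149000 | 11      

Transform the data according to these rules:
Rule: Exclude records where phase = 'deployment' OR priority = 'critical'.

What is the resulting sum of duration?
111

Step 1: Find records where phase = 'deployment' OR priority = 'critical'
Step 2: 3 records match, summing to 32
Step 3: Original sum: 143
Step 4: Remaining sum = 143 - 32 = 111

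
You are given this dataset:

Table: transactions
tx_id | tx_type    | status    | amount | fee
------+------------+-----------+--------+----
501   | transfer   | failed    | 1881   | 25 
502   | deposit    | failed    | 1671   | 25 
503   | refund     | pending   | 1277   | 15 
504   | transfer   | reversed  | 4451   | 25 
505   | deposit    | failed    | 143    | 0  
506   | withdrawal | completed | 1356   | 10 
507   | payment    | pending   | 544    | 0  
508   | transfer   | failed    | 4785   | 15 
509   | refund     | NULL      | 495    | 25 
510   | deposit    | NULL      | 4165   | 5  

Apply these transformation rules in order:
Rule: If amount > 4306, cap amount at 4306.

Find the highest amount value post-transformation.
4306

Step 1: Original maximum amount = 4785
Step 2: Apply cap at 4306
Step 3: 2 records had amount > 4306 and were capped
Step 4: Maximum after transformation = 4306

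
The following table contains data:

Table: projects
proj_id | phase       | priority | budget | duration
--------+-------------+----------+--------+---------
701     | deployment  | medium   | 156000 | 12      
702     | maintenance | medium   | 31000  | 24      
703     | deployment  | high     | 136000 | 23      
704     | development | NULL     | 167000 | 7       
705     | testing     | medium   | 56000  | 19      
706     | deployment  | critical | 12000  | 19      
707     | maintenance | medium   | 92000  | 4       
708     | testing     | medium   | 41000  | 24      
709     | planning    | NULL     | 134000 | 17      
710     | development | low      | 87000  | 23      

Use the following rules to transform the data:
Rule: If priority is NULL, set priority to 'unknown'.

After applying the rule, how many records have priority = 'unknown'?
2

Step 1: Count records where priority IS NULL
Step 2: Found 2 records with NULL priority
Step 3: These records will have priority set to 'unknown'
Step 4: Records already having priority = 'unknown': 0
Step 5: Answer: 2 + 0 = 2 records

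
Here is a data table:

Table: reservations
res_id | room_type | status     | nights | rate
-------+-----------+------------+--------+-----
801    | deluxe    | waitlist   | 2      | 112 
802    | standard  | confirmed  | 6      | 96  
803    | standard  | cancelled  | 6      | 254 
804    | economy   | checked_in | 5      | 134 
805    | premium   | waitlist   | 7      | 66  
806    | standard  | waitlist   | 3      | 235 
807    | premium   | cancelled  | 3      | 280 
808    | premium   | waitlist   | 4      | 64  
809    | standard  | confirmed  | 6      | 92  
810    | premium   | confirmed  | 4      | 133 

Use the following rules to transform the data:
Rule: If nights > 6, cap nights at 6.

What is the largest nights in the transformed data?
6

Step 1: Original maximum nights = 7
Step 2: Apply cap at 6
Step 3: 1 records had nights > 6 and were capped
Step 4: Maximum after transformation = 6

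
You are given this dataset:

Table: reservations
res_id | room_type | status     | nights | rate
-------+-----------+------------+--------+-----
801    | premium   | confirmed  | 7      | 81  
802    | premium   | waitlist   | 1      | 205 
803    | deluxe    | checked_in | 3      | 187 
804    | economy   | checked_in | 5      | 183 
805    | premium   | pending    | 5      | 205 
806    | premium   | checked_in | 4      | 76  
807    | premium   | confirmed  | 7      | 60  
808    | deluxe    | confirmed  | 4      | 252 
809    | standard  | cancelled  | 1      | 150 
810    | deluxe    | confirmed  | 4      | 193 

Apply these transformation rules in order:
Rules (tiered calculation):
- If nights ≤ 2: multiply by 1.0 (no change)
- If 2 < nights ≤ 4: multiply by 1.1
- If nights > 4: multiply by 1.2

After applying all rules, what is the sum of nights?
47.3

Step 1: Tier 1 (nights ≤ 2): 2 records, sum = 2 × 1.0 = 2.0
Step 2: Tier 2 (2 < nights ≤ 4): 4 records, sum = 15 × 1.1 = 16.5
Step 3: Tier 3 (nights > 4): 4 records, sum = 24 × 1.2 = 28.8
Step 4: Final sum = 2.0 + 16.5 + 28.8 = 47.3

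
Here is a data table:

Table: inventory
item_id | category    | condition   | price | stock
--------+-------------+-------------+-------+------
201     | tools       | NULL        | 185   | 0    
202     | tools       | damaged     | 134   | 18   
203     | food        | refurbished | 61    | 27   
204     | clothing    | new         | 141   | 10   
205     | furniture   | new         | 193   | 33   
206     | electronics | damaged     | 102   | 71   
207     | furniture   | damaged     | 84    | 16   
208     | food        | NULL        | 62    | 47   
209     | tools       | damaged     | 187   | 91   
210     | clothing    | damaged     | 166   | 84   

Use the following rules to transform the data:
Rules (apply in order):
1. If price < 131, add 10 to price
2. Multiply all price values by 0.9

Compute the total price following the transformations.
1219.5

Step 1: Apply Rule 1 - Add 10 to records with price < 131
  - 4 records affected: 309 + (4 × 10) = 349
  - Unaffected records: 1006
  - Sum after Rule 1: 1355
Step 2: Apply Rule 2 - Multiply all by 0.9
  - 1355 × 0.9 = 1219.5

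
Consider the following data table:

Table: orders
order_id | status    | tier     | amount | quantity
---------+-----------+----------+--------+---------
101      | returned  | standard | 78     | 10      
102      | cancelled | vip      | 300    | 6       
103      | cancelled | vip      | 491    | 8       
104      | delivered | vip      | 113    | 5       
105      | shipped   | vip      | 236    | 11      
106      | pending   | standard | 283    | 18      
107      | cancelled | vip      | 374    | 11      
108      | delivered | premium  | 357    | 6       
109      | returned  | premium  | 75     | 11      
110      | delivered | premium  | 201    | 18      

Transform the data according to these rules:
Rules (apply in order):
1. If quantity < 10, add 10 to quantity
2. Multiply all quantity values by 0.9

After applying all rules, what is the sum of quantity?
129.6

Step 1: Apply Rule 1 - Add 10 to records with quantity < 10
  - 4 records affected: 25 + (4 × 10) = 65
  - Unaffected records: 79
  - Sum after Rule 1: 144
Step 2: Apply Rule 2 - Multiply all by 0.9
  - 144 × 0.9 = 129.6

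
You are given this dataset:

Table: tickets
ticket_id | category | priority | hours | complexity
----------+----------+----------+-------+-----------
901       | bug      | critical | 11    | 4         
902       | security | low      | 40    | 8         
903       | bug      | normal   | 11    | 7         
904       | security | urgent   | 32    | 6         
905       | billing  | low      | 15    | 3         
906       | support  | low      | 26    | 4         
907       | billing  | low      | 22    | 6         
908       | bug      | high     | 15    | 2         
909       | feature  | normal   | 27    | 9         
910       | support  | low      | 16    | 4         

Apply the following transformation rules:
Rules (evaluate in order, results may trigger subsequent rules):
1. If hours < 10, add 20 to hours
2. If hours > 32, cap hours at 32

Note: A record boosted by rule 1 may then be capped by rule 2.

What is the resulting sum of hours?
207

Step 1: Apply rule 1 to records with hours < 10
  - 0 records get bonus of 20
  - Of these, 0 records then exceed 32 and get capped
Step 2: Apply rule 2 to records with hours > 32
  - 1 records (original) are capped
Step 3: Calculate final sum = 207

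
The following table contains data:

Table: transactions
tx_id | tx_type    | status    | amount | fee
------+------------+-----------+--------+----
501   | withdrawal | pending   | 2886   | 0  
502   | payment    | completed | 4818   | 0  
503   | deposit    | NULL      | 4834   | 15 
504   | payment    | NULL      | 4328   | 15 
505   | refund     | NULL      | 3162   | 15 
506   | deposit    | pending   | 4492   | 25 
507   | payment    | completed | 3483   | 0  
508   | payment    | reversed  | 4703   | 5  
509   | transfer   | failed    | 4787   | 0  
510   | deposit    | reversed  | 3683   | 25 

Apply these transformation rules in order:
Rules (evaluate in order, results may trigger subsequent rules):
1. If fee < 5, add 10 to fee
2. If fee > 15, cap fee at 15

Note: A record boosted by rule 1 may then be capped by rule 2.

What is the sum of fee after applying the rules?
120

Step 1: Apply rule 1 to records with fee < 5
  - 4 records get bonus of 10
  - Of these, 0 records then exceed 15 and get capped
Step 2: Apply rule 2 to records with fee > 15
  - 2 records (original) are capped
Step 3: Calculate final sum = 120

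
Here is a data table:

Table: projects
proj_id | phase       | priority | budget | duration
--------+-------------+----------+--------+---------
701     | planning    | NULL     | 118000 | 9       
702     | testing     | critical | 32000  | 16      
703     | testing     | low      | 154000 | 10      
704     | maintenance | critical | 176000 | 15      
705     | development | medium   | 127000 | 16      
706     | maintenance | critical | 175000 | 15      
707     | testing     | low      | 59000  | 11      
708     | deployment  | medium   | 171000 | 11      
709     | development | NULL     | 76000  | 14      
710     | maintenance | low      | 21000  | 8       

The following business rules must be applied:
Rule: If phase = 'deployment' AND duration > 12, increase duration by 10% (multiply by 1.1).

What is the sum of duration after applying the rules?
125

Step 1: Find records where phase = 'deployment' AND duration > 12
Step 2: 0 records match, summing to 0
Step 3: After multiplier: 0 × 1.1 = 0.0
Step 4: Unaffected records sum: 125
Step 5: Final sum = 0.0 + 125 = 125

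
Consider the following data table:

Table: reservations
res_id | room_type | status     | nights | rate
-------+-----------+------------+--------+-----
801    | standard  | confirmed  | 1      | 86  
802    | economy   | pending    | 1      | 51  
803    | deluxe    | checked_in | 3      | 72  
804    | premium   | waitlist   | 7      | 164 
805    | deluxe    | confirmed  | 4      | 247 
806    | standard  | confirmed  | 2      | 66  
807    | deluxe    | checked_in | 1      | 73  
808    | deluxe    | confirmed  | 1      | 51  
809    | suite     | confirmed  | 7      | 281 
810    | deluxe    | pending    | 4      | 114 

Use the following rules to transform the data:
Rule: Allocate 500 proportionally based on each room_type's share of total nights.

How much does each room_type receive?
deluxe: 209.68, economy: 16.13, premium: 112.9, standard: 48.39, suite: 112.9

Step 1: Calculate total nights = 31
Step 2: Calculate each room_type's proportion:
  deluxe: 13/31 = 41.94% → 209.68
  economy: 1/31 = 3.23% → 16.13
  premium: 7/31 = 22.58% → 112.9
  standard: 3/31 = 9.68% → 48.39
  suite: 7/31 = 22.58% → 112.9
Step 3: Verify: sum of allocations ≈ 500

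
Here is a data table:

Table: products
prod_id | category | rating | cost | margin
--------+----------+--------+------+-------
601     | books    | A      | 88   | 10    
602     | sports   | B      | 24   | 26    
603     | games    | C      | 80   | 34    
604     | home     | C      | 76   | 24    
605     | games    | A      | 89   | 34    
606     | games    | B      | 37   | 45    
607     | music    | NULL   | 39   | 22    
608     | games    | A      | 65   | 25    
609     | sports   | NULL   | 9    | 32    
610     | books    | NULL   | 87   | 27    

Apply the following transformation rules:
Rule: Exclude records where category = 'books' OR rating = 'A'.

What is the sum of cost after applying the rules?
265

Step 1: Find records where category = 'books' OR rating = 'A'
Step 2: 4 records match, summing to 329
Step 3: Original sum: 594
Step 4: Remaining sum = 594 - 329 = 265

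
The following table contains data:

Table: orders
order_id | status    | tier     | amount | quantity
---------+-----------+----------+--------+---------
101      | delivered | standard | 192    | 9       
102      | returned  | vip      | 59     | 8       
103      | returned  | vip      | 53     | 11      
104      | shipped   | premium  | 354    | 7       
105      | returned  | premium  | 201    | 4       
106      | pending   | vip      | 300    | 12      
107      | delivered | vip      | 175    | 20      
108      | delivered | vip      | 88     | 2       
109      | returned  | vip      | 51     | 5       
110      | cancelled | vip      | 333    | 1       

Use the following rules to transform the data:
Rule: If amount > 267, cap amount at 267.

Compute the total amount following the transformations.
1620

Step 1: 3 records have amount > 267
Step 2: These records originally summed to 987
Step 3: After capping: 3 × 267 = 801
Step 4: Unaffected records sum: 819
Step 5: Final sum = 801 + 819 = 1620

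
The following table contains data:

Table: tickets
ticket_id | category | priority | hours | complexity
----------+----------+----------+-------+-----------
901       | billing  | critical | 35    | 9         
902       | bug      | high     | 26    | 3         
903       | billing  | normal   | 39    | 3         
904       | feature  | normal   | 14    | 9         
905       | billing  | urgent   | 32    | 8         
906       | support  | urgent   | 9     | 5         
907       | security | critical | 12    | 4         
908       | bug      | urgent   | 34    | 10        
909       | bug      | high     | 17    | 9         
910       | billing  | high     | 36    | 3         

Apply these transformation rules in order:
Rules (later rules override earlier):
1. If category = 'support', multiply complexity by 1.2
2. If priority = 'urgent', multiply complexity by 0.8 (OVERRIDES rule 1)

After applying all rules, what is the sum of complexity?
58.4

Step 1: Rule 2 takes priority for records with priority = 'urgent'
  - 3 records: 23 × 0.8 = 18.4
Step 2: Rule 1 applies to remaining records with category = 'support'
  - 0 records: 0 × 1.2 = 0.0
Step 3: Other records unchanged: 40
Step 4: Final sum = 18.4 + 0.0 + 40 = 58.4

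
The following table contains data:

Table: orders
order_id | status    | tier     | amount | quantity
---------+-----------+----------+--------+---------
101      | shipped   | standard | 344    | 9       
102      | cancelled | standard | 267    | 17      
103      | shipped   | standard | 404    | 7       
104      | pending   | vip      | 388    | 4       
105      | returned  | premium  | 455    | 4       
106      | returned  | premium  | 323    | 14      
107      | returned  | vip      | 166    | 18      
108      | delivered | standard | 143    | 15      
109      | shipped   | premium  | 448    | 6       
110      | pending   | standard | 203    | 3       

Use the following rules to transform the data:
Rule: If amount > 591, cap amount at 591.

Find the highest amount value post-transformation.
455

Step 1: Original maximum amount = 455
Step 2: Check cap of 591 against maximum
Step 3: No records exceed the cap (max 455 <= cap 591), so no capping applies
Step 4: Maximum after transformation = 455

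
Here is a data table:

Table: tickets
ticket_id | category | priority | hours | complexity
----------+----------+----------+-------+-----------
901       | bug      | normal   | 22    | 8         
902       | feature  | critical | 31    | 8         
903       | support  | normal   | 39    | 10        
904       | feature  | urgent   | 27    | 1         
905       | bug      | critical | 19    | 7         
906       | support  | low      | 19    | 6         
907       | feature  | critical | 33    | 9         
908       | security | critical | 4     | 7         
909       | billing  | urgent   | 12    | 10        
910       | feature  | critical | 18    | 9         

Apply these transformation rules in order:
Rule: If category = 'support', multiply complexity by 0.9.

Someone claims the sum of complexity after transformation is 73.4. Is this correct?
Yes, the result is correct.

Step 1: Calculate the correct sum after transformation
Step 2: Apply multiplier 0.9 to records where category = 'support'
Step 3: Correct result = 73.4
Step 4: Claimed result = 73.4
Step 5: 73.4 = 73.4 ✓
Conclusion: The claimed result is correct.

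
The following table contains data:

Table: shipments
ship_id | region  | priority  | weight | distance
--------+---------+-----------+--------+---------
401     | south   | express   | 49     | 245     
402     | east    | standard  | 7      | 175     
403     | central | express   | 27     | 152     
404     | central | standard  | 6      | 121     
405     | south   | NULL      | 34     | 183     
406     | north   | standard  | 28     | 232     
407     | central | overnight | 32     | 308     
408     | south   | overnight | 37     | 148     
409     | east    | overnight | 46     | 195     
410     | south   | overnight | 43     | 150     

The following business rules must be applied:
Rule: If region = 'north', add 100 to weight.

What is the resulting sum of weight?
409

Step 1: Count records where region = 'north': 1
Step 2: Total bonus added: 1 × 100 = 100
Step 3: Original sum of weight: 309
Step 4: Final sum = 309 + 100 = 409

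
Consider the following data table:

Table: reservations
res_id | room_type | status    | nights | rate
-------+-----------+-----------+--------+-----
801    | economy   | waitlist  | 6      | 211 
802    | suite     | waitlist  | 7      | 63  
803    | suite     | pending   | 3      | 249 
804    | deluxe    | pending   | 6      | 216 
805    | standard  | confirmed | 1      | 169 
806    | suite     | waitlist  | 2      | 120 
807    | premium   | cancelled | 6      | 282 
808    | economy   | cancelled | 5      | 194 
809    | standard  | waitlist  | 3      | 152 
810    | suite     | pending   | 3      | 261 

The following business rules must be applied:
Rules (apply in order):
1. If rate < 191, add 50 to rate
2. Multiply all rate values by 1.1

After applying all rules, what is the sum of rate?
2328.7

Step 1: Apply Rule 1 - Add 50 to records with rate < 191
  - 4 records affected: 504 + (4 × 50) = 704
  - Unaffected records: 1413
  - Sum after Rule 1: 2117
Step 2: Apply Rule 2 - Multiply all by 1.1
  - 2117 × 1.1 = 2328.7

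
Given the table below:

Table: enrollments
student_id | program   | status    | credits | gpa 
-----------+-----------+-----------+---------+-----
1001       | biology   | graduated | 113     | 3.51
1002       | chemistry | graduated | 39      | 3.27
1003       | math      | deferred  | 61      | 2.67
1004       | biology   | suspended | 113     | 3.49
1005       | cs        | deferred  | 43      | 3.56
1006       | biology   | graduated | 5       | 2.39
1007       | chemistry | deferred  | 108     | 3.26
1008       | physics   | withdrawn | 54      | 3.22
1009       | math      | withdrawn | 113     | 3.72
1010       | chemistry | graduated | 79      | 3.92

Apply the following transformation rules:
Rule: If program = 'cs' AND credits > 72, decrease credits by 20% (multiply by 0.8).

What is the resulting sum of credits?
728

Step 1: Find records where program = 'cs' AND credits > 72
Step 2: 0 records match, summing to 0
Step 3: After multiplier: 0 × 0.8 = 0.0
Step 4: Unaffected records sum: 728
Step 5: Final sum = 0.0 + 728 = 728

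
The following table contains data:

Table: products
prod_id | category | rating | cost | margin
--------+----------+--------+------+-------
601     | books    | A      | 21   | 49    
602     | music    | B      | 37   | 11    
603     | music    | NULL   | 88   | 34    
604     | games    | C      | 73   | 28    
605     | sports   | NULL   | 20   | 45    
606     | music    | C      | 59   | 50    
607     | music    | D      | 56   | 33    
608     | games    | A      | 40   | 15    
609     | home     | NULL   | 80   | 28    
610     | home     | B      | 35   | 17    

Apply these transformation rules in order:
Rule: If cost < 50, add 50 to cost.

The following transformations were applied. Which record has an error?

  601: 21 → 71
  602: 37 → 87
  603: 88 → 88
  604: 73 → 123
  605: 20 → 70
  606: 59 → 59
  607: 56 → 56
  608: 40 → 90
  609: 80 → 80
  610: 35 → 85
Record 604 has an error. The correct transformed value should be 73, not 123.

Step 1: Check each record against the rule
Step 2: Record 604 has cost = 73
Step 3: Since 73 >= 50, the bonus should not have been applied
Step 4: Correct value = 73, but claimed value = 123
Conclusion: Record 604 has the error.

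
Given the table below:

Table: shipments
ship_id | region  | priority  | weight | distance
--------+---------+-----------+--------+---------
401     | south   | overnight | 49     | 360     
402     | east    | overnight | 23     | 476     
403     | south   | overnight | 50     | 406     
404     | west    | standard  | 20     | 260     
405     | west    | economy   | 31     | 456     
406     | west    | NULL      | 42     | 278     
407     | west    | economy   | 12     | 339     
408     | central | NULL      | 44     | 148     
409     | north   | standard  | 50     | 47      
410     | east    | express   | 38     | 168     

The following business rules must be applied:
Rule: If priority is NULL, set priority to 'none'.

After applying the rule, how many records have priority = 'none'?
2

Step 1: Count records where priority IS NULL
Step 2: Found 2 records with NULL priority
Step 3: These records will have priority set to 'none'
Step 4: Records already having priority = 'none': 0
Step 5: Answer: 2 + 0 = 2 records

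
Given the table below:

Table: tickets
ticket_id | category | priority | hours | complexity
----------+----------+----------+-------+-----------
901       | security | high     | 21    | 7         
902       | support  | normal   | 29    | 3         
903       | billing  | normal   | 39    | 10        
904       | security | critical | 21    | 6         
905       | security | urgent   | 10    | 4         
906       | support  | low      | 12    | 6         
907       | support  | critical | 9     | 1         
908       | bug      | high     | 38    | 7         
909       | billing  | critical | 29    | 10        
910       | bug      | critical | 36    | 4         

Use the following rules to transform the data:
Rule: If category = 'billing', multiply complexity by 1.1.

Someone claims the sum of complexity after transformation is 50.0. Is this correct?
No, the correct result is 60.0.

Step 1: Calculate the correct sum after transformation
Step 2: Apply multiplier 1.1 to records where category = 'billing'
Step 3: Correct result = 60.0
Step 4: Claimed result = 50.0
Step 5: 60.0 ≠ 50.0
Conclusion: The claimed result is incorrect. The correct answer is 60.0.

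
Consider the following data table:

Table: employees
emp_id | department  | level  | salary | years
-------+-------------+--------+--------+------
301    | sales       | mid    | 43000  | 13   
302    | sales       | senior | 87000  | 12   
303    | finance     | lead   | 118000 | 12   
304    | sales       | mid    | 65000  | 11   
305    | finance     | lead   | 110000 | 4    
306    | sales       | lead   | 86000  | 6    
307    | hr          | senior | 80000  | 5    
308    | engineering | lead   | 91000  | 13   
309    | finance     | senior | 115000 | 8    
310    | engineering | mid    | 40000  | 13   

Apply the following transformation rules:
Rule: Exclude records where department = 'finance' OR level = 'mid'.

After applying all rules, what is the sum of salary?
344000

Step 1: Find records where department = 'finance' OR level = 'mid'
Step 2: 6 records match, summing to 491000
Step 3: Original sum: 835000
Step 4: Remaining sum = 835000 - 491000 = 344000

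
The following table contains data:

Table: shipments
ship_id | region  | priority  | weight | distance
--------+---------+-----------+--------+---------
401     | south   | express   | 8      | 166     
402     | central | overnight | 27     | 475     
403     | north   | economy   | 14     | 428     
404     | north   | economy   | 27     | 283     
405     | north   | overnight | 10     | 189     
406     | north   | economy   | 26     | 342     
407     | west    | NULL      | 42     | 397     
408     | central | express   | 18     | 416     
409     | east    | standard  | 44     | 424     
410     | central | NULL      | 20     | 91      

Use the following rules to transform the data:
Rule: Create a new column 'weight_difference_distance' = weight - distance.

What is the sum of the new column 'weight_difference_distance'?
-2975

Step 1: For each record, compute weight - distance
Example calculations:
  8 - 166 = -158
  27 - 475 = -448
  14 - 428 = -414
  ...
Step 2: Sum all derived values
Step 3: Total = -2975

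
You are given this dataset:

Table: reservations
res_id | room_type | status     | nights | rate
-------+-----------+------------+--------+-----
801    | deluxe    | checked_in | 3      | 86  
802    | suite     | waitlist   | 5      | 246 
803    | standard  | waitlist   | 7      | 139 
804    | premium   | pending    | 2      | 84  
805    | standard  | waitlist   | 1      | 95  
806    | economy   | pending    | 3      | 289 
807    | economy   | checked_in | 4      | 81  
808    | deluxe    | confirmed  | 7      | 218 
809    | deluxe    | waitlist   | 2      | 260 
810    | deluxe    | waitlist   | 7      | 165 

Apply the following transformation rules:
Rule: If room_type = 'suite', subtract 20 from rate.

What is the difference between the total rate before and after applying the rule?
20

Step 1: Original sum of rate = 1663
Step 2: 1 records have room_type = 'suite'
Step 3: Each affected record changes by -20
Step 4: Total change = 1 × -20 = -20
Step 5: New sum = 1663 + -20 = 1643
Step 6: Difference = |1643 - 1663| = 20
        (Sum decreased by 20)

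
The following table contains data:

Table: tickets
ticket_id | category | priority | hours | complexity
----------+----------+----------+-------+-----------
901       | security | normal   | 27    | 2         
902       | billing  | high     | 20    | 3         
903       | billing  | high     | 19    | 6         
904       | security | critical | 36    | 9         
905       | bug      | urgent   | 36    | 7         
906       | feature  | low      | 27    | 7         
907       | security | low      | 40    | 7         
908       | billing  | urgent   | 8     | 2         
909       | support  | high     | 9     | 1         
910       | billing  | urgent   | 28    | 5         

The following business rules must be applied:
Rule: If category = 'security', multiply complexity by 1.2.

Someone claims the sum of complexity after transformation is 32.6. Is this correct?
No, the correct result is 52.6.

Step 1: Calculate the correct sum after transformation
Step 2: Apply multiplier 1.2 to records where category = 'security'
Step 3: Correct result = 52.6
Step 4: Claimed result = 32.6
Step 5: 52.6 ≠ 32.6
Conclusion: The claimed result is incorrect. The correct answer is 52.6.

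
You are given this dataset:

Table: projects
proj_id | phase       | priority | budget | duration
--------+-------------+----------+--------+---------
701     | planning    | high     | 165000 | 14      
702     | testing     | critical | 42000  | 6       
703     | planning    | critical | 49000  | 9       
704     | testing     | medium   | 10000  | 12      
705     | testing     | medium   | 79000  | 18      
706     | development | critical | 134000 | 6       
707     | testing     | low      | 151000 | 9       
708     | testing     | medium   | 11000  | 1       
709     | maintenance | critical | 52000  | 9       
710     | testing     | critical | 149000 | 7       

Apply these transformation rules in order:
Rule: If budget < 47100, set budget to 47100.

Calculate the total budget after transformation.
920300

Step 1: 3 records have budget < 47100
Step 2: These records originally summed to 63000
Step 3: After setting to minimum: 3 × 47100 = 141300
Step 4: Unaffected records sum: 779000
Step 5: Final sum = 141300 + 779000 = 920300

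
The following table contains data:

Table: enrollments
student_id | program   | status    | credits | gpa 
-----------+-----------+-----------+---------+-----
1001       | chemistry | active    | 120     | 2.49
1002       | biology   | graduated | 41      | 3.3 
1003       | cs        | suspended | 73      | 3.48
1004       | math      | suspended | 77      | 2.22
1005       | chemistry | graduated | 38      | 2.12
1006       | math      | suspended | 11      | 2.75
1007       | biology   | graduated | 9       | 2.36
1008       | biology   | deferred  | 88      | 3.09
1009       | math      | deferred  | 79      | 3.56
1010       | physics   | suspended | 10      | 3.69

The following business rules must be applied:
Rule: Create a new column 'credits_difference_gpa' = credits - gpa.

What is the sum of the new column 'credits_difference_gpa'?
516.94

Step 1: For each record, compute credits - gpa
Example calculations:
  120 - 2.49 = 117.51
  41 - 3.3 = 37.7
  73 - 3.48 = 69.52
  ...
Step 2: Sum all derived values
Step 3: Total = 516.94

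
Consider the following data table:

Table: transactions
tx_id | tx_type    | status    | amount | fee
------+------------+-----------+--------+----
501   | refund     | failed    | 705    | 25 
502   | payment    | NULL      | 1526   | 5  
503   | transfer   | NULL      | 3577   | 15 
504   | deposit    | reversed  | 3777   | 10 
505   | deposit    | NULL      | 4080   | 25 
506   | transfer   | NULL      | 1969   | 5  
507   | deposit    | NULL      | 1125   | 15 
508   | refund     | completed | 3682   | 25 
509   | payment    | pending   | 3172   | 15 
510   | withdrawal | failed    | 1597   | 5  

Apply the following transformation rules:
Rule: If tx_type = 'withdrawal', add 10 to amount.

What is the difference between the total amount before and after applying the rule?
10

Step 1: Original sum of amount = 25210
Step 2: 1 records have tx_type = 'withdrawal'
Step 3: Each affected record changes by 10
Step 4: Total change = 1 × 10 = 10
Step 5: New sum = 25210 + 10 = 25220
Step 6: Difference = |25220 - 25210| = 10
        (Sum increased by 10)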